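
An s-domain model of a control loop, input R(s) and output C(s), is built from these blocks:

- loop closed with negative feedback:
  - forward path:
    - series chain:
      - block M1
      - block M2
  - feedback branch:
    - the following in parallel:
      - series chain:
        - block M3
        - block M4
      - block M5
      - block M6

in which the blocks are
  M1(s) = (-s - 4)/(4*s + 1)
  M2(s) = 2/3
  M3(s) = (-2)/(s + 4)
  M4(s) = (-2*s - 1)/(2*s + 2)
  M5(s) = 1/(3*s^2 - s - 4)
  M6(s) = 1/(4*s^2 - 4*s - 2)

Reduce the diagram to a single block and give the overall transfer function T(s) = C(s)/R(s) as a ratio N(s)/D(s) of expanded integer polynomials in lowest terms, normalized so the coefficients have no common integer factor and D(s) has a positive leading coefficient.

Step 1. series reduction of M1, M2 -> (-2*s - 8)/(12*s + 3)
Step 2. combine M3, M4 in series -> (2*s + 1)/(s^2 + 5*s + 4)
Step 3. combine (M3*M4), M5, M6 in parallel -> (24*s^4 - 37*s^3 + 15*s^2 - 16)/(12*s^5 + 32*s^4 - 82*s^3 - 54*s^2 + 80*s + 32)
Step 4. apply the feedback formula to (M1*M2), ((M3*M4)+M5+M6): this yields T(s), and no further normalization is needed

Therefore the answer is (-12*s^5 - 32*s^4 + 82*s^3 + 54*s^2 - 80*s - 32)/(72*s^5 - 102*s^4 - 95*s^3 + 66*s^2 + 75*s + 28).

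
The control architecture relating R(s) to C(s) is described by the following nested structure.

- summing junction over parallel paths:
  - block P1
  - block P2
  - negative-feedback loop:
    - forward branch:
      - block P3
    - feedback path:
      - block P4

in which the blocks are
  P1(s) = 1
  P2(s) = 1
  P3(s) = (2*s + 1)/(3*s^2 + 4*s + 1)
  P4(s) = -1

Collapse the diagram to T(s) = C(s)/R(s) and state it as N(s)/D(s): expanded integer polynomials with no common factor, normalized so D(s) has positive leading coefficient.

Step 1. feedback reduction of P3, P4 gives (2*s + 1)/(3*s^2 + 2*s)
Step 2. parallel reduction of P1, P2, [P3/(1+P3*P4)] - this is the overall T(s), already in the required normalized form

Answer: (6*s^2 + 6*s + 1)/(3*s^2 + 2*s)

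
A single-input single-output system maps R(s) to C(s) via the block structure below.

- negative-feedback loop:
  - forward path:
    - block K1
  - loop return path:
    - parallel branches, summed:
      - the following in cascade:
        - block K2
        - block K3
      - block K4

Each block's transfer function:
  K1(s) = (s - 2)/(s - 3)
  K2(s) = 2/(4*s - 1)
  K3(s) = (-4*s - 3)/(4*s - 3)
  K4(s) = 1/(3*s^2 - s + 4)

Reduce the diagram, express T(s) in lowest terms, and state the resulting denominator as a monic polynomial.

Reducing step by step:

1. cascade K2, K3: (-8*s - 6)/(16*s^2 - 16*s + 3)
2. add (K2*K3), K4 (parallel): (-24*s^3 + 6*s^2 - 42*s - 21)/(48*s^4 - 64*s^3 + 89*s^2 - 67*s + 12)
3. reduce the feedback loop with forward K1 and return ((K2*K3)+K4): (48*s^5 - 160*s^4 + 217*s^3 - 245*s^2 + 146*s - 24)/(48*s^5 - 232*s^4 + 335*s^3 - 388*s^2 + 276*s + 6)
That last expression is T(s), already simplified. Scaling its denominator by 1/48 (the reciprocal of the leading coefficient) yields the monic denominator.

Answer: s^5 - 29*s^4/6 + 335*s^3/48 - 97*s^2/12 + 23*s/4 + 1/8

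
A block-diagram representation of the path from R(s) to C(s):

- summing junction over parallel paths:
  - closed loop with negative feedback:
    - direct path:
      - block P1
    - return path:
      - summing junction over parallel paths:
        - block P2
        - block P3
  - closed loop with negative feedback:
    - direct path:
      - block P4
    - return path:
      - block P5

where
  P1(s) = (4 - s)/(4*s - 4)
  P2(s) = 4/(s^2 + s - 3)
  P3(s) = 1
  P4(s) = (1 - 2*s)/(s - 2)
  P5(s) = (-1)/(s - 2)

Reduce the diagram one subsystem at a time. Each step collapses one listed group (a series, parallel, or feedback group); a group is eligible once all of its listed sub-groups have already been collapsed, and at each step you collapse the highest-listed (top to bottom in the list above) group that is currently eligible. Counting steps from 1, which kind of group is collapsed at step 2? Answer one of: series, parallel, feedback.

Step 1: sum the parallel branches P2, P3
Step 2: close the feedback loop around P1, (P2+P3)
Step 3: close the feedback loop around P4, P5
Step 4: parallel reduction of [P1/(1+P1*(P2+P3))], [P4/(1+P4*P5)]
At step 2 the group reduced is feedback.

Therefore the answer is feedback.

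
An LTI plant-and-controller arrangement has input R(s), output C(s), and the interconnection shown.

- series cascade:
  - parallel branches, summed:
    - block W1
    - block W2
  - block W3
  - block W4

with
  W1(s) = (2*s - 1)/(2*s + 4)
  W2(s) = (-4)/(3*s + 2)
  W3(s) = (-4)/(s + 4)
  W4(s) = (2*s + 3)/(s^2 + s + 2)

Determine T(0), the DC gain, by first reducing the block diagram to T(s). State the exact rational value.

The answer is 27/8.

Reasoning:
Step 1 - add W1, W2 (parallel): (6*s^2 - 7*s - 18)/(6*s^2 + 16*s + 8)
Step 2 - cascade (W1+W2), W3, W4: (-24*s^3 - 8*s^2 + 114*s + 108)/(3*s^5 + 23*s^4 + 62*s^3 + 92*s^2 + 88*s + 32)
Evaluating the step-2 result (the overall T(s)) at s = 0 gives T(0) = 108/32 = 27/8.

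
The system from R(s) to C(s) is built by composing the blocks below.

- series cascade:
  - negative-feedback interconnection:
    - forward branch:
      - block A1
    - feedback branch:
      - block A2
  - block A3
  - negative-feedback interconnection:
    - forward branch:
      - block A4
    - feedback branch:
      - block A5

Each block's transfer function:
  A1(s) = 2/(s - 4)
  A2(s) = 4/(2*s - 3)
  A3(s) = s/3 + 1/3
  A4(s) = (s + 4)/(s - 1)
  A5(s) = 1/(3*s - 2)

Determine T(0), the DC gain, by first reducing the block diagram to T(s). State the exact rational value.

First reduce the diagram to T(s).

(1) close the feedback loop around A1, A2 gives (4*s - 6)/(2*s^2 - 11*s + 20)
(2) reduce the feedback loop with forward A4 and return A5 gives (3*s^2 + 10*s - 8)/(3*s^2 - 4*s + 6)
(3) cascade [A1/(1+A1*A2)], A3, [A4/(1+A4*A5)] gives (12*s^4 + 34*s^3 - 70*s^2 - 44*s + 48)/(18*s^4 - 123*s^3 + 348*s^2 - 438*s + 360)
Evaluating the step-3 result (the overall T(s)) at s = 0 gives T(0) = 48/360 = 2/15.

Answer: 2/15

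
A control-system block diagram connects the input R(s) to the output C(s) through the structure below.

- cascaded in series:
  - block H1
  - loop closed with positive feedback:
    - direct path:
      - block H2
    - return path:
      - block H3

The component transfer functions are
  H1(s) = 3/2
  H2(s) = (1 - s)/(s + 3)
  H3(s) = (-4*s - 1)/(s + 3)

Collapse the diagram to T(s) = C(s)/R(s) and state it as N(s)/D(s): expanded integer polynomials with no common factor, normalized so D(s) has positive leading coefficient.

Reducing step by step:

Step 1: close the feedback loop around H2, H3, giving (s^2 + 2*s - 3)/(3*s^2 - 9*s - 10)
Step 2: cascade H1, [H2/(1-H2*H3)]: this yields T(s), and no further normalization is needed

Answer: (3*s^2 + 6*s - 9)/(6*s^2 - 18*s - 20)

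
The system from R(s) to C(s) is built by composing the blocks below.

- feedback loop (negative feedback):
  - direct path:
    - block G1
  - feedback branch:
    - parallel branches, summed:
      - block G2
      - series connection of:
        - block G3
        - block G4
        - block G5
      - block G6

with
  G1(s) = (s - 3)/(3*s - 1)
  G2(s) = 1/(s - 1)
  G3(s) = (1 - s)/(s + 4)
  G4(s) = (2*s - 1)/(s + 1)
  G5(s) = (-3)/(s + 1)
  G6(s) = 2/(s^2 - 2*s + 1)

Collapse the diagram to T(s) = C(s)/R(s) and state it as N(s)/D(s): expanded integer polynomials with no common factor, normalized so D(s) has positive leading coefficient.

Step 1: cascade G3, G4, G5 = (6*s^2 - 9*s + 3)/(s^3 + 6*s^2 + 9*s + 4)
Step 2: reduce the parallel group G2, (G3*G4*G5), G6 = (7*s^4 - 14*s^3 + 42*s^2 - 2*s + 7)/(s^5 + 4*s^4 - 2*s^3 - 8*s^2 + s + 4)
Step 3: close the feedback loop around G1, (G2+(G3*G4*G5)+G6) - this is the overall T(s), already in the required normalized form

Answer: (s^6 + s^5 - 14*s^4 - 2*s^3 + 25*s^2 + s - 12)/(3*s^6 + 18*s^5 - 45*s^4 + 62*s^3 - 117*s^2 + 24*s - 25)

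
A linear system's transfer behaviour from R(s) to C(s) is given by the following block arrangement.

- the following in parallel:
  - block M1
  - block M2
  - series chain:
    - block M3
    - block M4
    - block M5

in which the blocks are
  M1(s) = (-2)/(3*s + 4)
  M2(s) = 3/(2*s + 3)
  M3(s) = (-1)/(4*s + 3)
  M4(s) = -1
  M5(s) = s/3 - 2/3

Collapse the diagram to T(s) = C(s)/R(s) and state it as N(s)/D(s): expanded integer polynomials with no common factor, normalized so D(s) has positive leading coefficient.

Reducing step by step:

Step 1: reduce the series chain M3, M4, M5 = (s - 2)/(12*s + 9)
Step 2: combine M1, M2, (M3*M4*M5) in parallel: this yields T(s), and no further normalization is needed

Answer: (6*s^3 + 65*s^2 + 95*s + 30)/(72*s^3 + 258*s^2 + 297*s + 108)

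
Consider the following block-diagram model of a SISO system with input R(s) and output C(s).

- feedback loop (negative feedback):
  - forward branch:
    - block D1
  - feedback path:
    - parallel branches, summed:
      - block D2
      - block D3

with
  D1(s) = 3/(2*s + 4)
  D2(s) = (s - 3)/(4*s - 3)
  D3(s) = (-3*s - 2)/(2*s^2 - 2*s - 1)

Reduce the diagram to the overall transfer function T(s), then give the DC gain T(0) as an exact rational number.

1. add D2, D3 (parallel); result (2*s^3 - 20*s^2 + 6*s + 9)/(8*s^3 - 14*s^2 + 2*s + 3)
2. collapse the loop (D1 forward, (D2+D3) return); result (24*s^3 - 42*s^2 + 6*s + 9)/(16*s^4 + 10*s^3 - 112*s^2 + 32*s + 39)
DC gain: substitute s = 0 into T(s) from step 2: T(0) = 9/39 = 3/13.

Hence the answer: 3/13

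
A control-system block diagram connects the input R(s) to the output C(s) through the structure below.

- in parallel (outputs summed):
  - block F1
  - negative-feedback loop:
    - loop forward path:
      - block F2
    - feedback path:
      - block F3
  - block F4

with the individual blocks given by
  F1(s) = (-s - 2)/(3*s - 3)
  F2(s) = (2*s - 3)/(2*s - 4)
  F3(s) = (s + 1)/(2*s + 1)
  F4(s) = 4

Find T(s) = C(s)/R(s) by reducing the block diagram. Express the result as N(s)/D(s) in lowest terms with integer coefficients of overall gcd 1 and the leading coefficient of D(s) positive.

[1] collapse the loop (F2 forward, F3 return) gives (4*s^2 - 4*s - 3)/(6*s^2 - 7*s - 7)
[2] parallel reduction of F1, [F2/(1+F2*F3)], F4 - this is the overall T(s), already in the required normalized form

Answer: (78*s^3 - 185*s^2 + 24*s + 107)/(18*s^3 - 39*s^2 + 21)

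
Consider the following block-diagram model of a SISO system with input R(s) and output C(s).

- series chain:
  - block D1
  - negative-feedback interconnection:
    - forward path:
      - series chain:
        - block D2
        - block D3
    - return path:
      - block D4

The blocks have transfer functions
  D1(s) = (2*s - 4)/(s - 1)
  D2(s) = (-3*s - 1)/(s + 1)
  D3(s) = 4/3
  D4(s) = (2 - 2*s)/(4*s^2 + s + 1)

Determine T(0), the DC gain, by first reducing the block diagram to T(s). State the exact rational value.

[1] cascade D2, D3 gives (-12*s - 4)/(3*s + 3)
[2] close the feedback loop around (D2*D3), D4 gives (-48*s^3 - 28*s^2 - 16*s - 4)/(12*s^3 + 39*s^2 - 10*s - 5)
[3] multiply D1, [(D2*D3)/(1+(D2*D3)*D4)] (series) gives (-96*s^4 + 136*s^3 + 80*s^2 + 56*s + 16)/(12*s^4 + 27*s^3 - 49*s^2 + 5*s + 5)
The step-3 result is T(s). Setting s = 0: T(0) = 16/5.

Hence the answer: 16/5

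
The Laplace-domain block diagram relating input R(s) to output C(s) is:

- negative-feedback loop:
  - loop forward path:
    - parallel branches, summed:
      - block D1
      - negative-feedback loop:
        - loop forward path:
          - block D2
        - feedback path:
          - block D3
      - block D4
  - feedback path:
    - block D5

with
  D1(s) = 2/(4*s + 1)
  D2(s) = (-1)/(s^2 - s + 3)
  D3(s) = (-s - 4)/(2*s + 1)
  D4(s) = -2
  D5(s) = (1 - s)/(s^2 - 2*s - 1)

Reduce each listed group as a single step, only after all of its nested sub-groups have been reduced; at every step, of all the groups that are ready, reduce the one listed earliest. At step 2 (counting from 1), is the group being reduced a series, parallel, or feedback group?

Step 1: feedback reduction of D2, D3
Step 2: add D1, [D2/(1+D2*D3)], D4 (parallel)
Step 3: collapse the loop ((D1+[D2/(1+D2*D3)]+D4) forward, D5 return)
So the answer for step 2 is parallel.

Hence the answer: parallel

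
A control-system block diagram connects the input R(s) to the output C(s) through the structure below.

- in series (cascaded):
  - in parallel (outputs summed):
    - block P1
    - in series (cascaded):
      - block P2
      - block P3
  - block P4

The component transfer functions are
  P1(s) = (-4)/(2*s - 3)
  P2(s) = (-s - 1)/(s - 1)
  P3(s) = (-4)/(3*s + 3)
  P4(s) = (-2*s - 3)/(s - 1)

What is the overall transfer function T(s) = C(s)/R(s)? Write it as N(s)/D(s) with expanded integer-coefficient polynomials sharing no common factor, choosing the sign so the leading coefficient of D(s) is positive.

The answer is (8*s^2 + 12*s)/(6*s^3 - 21*s^2 + 24*s - 9).

Reasoning:
Step 1: combine P2, P3 in series: 4/(3*s - 3)
Step 2: reduce the parallel group P1, (P2*P3): (-4*s)/(6*s^2 - 15*s + 9)
Step 3: multiply (P1+(P2*P3)), P4 (series), giving the overall T(s)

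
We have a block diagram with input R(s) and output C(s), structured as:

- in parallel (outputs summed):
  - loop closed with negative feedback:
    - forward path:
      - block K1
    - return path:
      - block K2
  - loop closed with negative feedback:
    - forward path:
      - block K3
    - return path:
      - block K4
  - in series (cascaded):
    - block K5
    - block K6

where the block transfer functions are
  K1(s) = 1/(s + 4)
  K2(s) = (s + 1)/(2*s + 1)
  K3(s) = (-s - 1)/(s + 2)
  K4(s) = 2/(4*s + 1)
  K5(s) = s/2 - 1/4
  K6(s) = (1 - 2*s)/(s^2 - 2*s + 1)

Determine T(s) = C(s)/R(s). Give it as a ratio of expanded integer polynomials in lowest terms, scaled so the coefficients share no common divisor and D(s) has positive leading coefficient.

Reducing step by step:

1. apply the feedback formula to K1, K2 -> (2*s + 1)/(2*s^2 + 10*s + 5)
2. close the feedback loop around K3, K4 -> (-4*s^2 - 5*s - 1)/(4*s^2 + 7*s)
3. series reduction of K5, K6 -> (-4*s^2 + 4*s - 1)/(4*s^2 - 8*s + 4)
4. add [K1/(1+K1*K2)], [K3/(1+K3*K4)], (K5*K6) (parallel): this yields T(s), and no further normalization is needed

Answer: (-64*s^6 - 288*s^5 - 64*s^4 + 318*s^3 + 38*s^2 - 107*s - 20)/(32*s^6 + 152*s^5 - 40*s^4 - 364*s^3 + 80*s^2 + 140*s)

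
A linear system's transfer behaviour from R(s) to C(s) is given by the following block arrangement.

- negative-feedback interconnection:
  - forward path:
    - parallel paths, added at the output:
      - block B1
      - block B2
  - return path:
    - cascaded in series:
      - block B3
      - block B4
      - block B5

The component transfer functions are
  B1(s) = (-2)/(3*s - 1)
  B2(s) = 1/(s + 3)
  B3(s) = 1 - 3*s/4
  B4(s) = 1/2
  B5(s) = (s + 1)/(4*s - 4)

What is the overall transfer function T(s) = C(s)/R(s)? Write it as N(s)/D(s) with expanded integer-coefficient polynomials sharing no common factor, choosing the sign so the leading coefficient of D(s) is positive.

[1] add B1, B2 (parallel): (s - 7)/(3*s^2 + 8*s - 3)
[2] multiply B3, B4, B5 (series): (-3*s^2 + s + 4)/(32*s - 32)
[3] close the feedback loop around (B1+B2), (B3*B4*B5), giving the overall T(s)

Final answer: (32*s^2 - 256*s + 224)/(93*s^3 + 182*s^2 - 355*s + 68)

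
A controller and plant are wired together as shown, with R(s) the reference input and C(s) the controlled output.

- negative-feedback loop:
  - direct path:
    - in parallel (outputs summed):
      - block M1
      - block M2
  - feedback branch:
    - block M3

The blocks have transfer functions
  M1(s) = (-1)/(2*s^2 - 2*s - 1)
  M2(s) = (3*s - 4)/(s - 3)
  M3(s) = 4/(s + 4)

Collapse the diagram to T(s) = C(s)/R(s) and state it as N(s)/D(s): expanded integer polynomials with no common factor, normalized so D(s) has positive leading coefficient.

1. sum the parallel branches M1, M2 gives (6*s^3 - 14*s^2 + 4*s + 7)/(2*s^3 - 8*s^2 + 5*s + 3)
2. feedback reduction of (M1+M2), M3; the result is T(s) itself (integer coefficients, no common factor, positive leading denominator coefficient)

Hence the answer: (6*s^4 + 10*s^3 - 52*s^2 + 23*s + 28)/(2*s^4 + 24*s^3 - 83*s^2 + 39*s + 40)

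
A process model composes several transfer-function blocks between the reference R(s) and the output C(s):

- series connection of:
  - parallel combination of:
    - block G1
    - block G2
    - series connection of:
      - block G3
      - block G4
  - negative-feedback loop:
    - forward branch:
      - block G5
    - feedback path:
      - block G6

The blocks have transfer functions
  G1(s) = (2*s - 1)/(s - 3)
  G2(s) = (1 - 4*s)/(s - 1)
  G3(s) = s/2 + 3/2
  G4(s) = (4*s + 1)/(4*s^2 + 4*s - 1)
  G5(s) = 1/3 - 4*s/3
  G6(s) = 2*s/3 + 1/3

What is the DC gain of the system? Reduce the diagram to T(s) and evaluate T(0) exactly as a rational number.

(1) reduce the series chain G3, G4 gives (4*s^2 + 13*s + 3)/(8*s^2 + 8*s - 2)
(2) combine G1, G2, (G3*G4) in parallel gives (-12*s^4 + 61*s^3 + 31*s^2 - 9*s + 13)/(8*s^4 - 24*s^3 - 10*s^2 + 32*s - 6)
(3) reduce the feedback loop with forward G5 and return G6 gives (12*s - 3)/(8*s^2 + 2*s - 10)
(4) reduce the series chain (G1+G2+(G3*G4)), [G5/(1+G5*G6)] gives (-144*s^5 + 768*s^4 + 189*s^3 - 201*s^2 + 183*s - 39)/(64*s^6 - 176*s^5 - 208*s^4 + 476*s^3 + 116*s^2 - 332*s + 60)
Step 4 gives the overall T(s). Then T(0) = -39/60 = -13/20.

Final answer: -13/20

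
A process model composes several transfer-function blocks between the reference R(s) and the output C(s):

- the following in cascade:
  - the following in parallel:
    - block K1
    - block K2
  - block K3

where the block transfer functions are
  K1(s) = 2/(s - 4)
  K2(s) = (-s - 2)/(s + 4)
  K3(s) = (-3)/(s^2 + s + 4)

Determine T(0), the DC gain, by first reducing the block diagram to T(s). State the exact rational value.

Reducing step by step:

1. reduce the parallel group K1, K2 gives (-s^2 + 4*s + 16)/(s^2 - 16)
2. cascade (K1+K2), K3 gives (3*s^2 - 12*s - 48)/(s^4 + s^3 - 12*s^2 - 16*s - 64)
Step 2 gives the overall T(s). Then T(0) = -48/(-64) = 3/4.

Answer: 3/4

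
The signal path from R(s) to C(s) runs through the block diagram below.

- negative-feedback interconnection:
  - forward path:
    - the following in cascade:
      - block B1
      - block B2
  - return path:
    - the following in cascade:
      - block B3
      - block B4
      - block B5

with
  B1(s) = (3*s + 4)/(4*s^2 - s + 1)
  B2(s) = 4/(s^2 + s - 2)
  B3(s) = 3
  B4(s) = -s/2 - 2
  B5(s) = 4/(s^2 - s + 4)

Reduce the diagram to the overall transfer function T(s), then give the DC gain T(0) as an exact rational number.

The answer is -8/49.

Reasoning:
Step 1 - reduce the series chain B1, B2 gives (12*s + 16)/(4*s^4 + 3*s^3 - 8*s^2 + 3*s - 2)
Step 2 - reduce the series chain B3, B4, B5 gives (-6*s - 24)/(s^2 - s + 4)
Step 3 - feedback reduction of (B1*B2), (B3*B4*B5) gives (12*s^3 + 4*s^2 + 32*s + 64)/(4*s^6 - s^5 + 5*s^4 + 23*s^3 - 109*s^2 - 370*s - 392)
The step-3 result is T(s). Setting s = 0: T(0) = 64/(-392) = -8/49.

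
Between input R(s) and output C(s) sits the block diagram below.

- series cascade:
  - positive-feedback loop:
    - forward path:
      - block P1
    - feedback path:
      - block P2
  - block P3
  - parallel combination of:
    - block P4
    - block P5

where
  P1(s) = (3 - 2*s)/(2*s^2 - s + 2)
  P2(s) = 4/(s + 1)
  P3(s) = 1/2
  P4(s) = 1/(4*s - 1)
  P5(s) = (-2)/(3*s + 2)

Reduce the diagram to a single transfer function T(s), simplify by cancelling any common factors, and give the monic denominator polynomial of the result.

Reducing step by step:

Step 1. collapse the loop (P1 forward, P2 return) = (-2*s^2 + s + 3)/(2*s^3 + s^2 + 9*s - 10)
Step 2. sum the parallel branches P4, P5 = (4 - 5*s)/(12*s^2 + 5*s - 2)
Step 3. reduce the series chain [P1/(1-P1*P2)], P3, (P4+P5) = (10*s^3 - 13*s^2 - 11*s + 12)/(48*s^5 + 44*s^4 + 218*s^3 - 154*s^2 - 136*s + 40)
Step 3 gives the fully reduced T(s), with no common factor left to cancel. The denominator's leading coefficient is 48, so divide each of its coefficients by 48 to get the monic form.

Answer: s^5 + 11*s^4/12 + 109*s^3/24 - 77*s^2/24 - 17*s/6 + 5/6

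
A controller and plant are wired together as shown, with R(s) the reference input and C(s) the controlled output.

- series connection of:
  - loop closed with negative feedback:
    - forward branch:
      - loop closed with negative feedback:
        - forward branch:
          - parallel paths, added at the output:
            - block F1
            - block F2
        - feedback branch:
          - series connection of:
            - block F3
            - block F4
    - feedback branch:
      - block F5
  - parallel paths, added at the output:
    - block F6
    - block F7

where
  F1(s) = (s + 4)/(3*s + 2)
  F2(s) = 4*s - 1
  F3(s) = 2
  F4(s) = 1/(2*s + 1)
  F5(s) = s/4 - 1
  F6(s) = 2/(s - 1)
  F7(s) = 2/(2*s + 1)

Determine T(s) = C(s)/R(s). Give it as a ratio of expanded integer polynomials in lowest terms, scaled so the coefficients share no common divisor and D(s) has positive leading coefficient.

First reduce the diagram to T(s).

Step 1: combine F1, F2 in parallel -> (12*s^2 + 6*s + 2)/(3*s + 2)
Step 2: reduce the series chain F3, F4 -> 2/(2*s + 1)
Step 3: close the feedback loop around (F1+F2), (F3*F4) -> (24*s^3 + 24*s^2 + 10*s + 2)/(30*s^2 + 19*s + 6)
Step 4: close the feedback loop around [(F1+F2)/(1+(F1+F2)*(F3*F4))], F5 -> (48*s^3 + 48*s^2 + 20*s + 4)/(12*s^4 - 36*s^3 + 17*s^2 + 19*s + 8)
Step 5: add F6, F7 (parallel) -> (6*s)/(2*s^2 - s - 1)
Step 6: combine [[(F1+F2)/(1+(F1+F2)*(F3*F4))]/(1+[(F1+F2)/(1+(F1+F2)*(F3*F4))]*F5)], (F6+F7) in series: this yields T(s), and no further normalization is needed

Answer: (144*s^3 + 72*s^2 + 24*s)/(12*s^5 - 48*s^4 + 53*s^3 + 2*s^2 - 11*s - 8)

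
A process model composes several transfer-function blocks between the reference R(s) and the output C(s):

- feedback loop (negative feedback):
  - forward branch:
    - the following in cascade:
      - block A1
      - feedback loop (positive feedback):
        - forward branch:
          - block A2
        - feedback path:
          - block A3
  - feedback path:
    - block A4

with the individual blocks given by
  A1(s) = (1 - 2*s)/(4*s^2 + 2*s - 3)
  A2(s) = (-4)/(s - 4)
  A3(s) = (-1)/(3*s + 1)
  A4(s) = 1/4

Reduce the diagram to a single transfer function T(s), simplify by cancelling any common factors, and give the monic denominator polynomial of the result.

Step 1: apply the feedback formula to A2, A3 = (-12*s - 4)/(3*s^2 - 11*s - 8)
Step 2: cascade A1, [A2/(1-A2*A3)] = (24*s^2 - 4*s - 4)/(12*s^4 - 38*s^3 - 63*s^2 + 17*s + 24)
Step 3: feedback reduction of (A1*[A2/(1-A2*A3)]), A4 = (24*s^2 - 4*s - 4)/(12*s^4 - 38*s^3 - 57*s^2 + 16*s + 23)
The result of step 3 is T(s) in lowest terms. Its denominator has leading coefficient 12; dividing the denominator through by 12 makes it monic.

Hence the answer: s^4 - 19*s^3/6 - 19*s^2/4 + 4*s/3 + 23/12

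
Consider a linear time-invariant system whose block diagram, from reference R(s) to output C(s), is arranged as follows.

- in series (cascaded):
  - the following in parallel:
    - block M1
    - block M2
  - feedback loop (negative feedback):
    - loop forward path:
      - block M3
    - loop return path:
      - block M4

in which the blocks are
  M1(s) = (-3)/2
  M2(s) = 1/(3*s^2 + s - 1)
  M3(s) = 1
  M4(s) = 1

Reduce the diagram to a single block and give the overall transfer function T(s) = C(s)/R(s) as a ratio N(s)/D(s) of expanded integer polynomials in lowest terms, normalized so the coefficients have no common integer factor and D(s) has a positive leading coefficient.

Step 1: combine M1, M2 in parallel = (-9*s^2 - 3*s + 5)/(6*s^2 + 2*s - 2)
Step 2: feedback reduction of M3, M4 = 1/2
Step 3: series reduction of (M1+M2), [M3/(1+M3*M4)] - this is the overall T(s), already in the required normalized form

Final answer: (-9*s^2 - 3*s + 5)/(12*s^2 + 4*s - 4)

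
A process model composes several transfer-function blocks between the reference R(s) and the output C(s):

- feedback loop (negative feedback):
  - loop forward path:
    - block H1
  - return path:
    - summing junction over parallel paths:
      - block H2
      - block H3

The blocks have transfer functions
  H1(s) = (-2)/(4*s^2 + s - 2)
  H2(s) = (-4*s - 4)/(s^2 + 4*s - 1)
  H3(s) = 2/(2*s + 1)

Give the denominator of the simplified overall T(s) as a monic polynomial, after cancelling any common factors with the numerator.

[1] combine H2, H3 in parallel gives (-6*s^2 - 4*s - 6)/(2*s^3 + 9*s^2 + 2*s - 1)
[2] reduce the feedback loop with forward H1 and return (H2+H3) gives (-4*s^3 - 18*s^2 - 4*s + 2)/(8*s^5 + 38*s^4 + 13*s^3 - 8*s^2 + 3*s + 14)
The result of step 2 is T(s) in lowest terms. Its denominator has leading coefficient 8; dividing the denominator through by 8 makes it monic.

Final answer: s^5 + 19*s^4/4 + 13*s^3/8 - s^2 + 3*s/8 + 7/4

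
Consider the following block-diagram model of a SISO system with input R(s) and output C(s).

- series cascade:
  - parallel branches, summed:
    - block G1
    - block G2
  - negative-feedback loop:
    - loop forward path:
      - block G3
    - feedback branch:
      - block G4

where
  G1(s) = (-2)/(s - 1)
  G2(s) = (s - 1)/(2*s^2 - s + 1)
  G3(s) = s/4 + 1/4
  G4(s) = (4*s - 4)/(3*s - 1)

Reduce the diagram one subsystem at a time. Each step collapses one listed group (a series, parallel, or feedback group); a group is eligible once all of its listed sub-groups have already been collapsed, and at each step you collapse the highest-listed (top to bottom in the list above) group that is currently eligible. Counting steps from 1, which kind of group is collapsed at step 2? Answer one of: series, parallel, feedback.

Reducing step by step:

Step 1: combine G1, G2 in parallel
Step 2: collapse the loop (G3 forward, G4 return)
Step 3: multiply (G1+G2), [G3/(1+G3*G4)] (series)
The group at step 2 is a feedback group.

Answer: feedback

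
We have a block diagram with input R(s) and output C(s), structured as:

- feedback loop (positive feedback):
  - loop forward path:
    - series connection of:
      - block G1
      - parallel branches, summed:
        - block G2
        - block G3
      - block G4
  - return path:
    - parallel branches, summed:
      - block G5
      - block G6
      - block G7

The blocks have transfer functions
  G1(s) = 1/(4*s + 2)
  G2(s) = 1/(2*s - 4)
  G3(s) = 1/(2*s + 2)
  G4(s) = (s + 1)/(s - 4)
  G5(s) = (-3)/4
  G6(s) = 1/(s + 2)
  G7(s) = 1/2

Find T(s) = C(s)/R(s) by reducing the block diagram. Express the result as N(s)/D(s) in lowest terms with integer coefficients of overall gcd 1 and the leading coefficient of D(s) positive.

Answer: (8*s^2 + 12*s - 8)/(32*s^4 - 112*s^3 - 190*s^2 + 443*s + 258)

Working:
Step 1 - combine G2, G3 in parallel -> (2*s - 1)/(2*s^2 - 2*s - 4)
Step 2 - series reduction of G1, (G2+G3), G4 -> (2*s - 1)/(8*s^3 - 44*s^2 + 40*s + 32)
Step 3 - parallel reduction of G5, G6, G7 -> (2 - s)/(4*s + 8)
Step 4 - collapse the loop ((G1*(G2+G3)*G4) forward, (G5+G6+G7) return), giving the overall T(s)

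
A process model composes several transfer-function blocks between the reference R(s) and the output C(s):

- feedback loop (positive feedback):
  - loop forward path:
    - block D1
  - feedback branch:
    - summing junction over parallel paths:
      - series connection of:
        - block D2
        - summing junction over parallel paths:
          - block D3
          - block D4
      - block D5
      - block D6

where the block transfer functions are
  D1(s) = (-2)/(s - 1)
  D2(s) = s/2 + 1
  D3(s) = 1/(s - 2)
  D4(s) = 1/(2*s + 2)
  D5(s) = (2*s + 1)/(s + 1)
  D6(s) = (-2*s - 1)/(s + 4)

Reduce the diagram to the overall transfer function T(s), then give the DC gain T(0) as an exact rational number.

(1) parallel reduction of D3, D4 -> (3*s)/(2*s^2 - 2*s - 4)
(2) combine D2, (D3+D4) in series -> (3*s^2 + 6*s)/(4*s^2 - 4*s - 8)
(3) add (D2*(D3+D4)), D5, D6 (parallel) -> (3*s^3 + 42*s^2 - 12*s - 24)/(4*s^3 + 12*s^2 - 24*s - 32)
(4) apply the feedback formula to D1, ((D2*(D3+D4))+D5+D6) -> (-4*s^3 - 12*s^2 + 24*s + 32)/(2*s^4 + 7*s^3 + 24*s^2 - 16*s - 8)
Step 4 gives the overall T(s). Then T(0) = 32/(-8) = -4.

Hence the answer: -4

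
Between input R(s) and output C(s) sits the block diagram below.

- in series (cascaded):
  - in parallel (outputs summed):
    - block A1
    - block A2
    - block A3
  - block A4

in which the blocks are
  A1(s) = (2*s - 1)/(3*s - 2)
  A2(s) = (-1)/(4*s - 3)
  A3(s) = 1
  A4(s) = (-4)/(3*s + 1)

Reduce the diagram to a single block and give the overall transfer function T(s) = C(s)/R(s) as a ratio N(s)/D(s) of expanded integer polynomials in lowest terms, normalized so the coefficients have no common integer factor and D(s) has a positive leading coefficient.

Answer: (-80*s^2 + 120*s - 44)/(36*s^3 - 39*s^2 + s + 6)

Working:
1. combine A1, A2, A3 in parallel gives (20*s^2 - 30*s + 11)/(12*s^2 - 17*s + 6)
2. multiply (A1+A2+A3), A4 (series): this yields T(s), and no further normalization is needed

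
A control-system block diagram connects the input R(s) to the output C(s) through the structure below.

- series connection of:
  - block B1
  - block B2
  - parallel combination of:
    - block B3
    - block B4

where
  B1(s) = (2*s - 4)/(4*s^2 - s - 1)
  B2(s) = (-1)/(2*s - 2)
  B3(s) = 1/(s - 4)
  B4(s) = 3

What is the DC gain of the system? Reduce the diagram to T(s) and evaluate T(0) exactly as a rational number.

Reducing step by step:

[1] sum the parallel branches B3, B4: (3*s - 11)/(s - 4)
[2] combine B1, B2, (B3+B4) in series: (-3*s^2 + 17*s - 22)/(4*s^4 - 21*s^3 + 20*s^2 + s - 4)
The step-2 result is T(s). Setting s = 0: T(0) = -22/(-4) = 11/2.

Answer: 11/2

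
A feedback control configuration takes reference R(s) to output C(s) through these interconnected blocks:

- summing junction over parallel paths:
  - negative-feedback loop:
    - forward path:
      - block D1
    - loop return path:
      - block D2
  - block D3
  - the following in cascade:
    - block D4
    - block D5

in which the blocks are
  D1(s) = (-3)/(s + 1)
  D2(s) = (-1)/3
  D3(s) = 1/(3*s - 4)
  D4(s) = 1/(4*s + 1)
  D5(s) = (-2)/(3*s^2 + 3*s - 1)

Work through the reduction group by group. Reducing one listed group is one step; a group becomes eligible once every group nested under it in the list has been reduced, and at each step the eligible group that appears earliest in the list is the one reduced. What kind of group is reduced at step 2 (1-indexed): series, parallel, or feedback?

Step 1: close the feedback loop around D1, D2
Step 2: multiply D4, D5 (series)
Step 3: combine [D1/(1+D1*D2)], D3, (D4*D5) in parallel
The group at step 2 is a series group.

Answer: series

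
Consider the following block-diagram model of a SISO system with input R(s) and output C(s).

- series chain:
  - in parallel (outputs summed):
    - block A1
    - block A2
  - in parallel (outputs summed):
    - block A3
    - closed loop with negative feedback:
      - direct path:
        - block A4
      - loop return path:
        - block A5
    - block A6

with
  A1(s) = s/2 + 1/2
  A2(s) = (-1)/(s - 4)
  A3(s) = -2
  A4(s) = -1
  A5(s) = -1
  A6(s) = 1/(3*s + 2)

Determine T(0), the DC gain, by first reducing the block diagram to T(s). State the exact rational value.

Reducing step by step:

[1] sum the parallel branches A1, A2: (s^2 - 3*s - 6)/(2*s - 8)
[2] apply the feedback formula to A4, A5: (-1)/2
[3] combine A3, [A4/(1+A4*A5)], A6 in parallel: (-15*s - 8)/(6*s + 4)
[4] cascade (A1+A2), (A3+[A4/(1+A4*A5)]+A6): (-15*s^3 + 37*s^2 + 114*s + 48)/(12*s^2 - 40*s - 32)
Step 4 gives the overall T(s). Then T(0) = 48/(-32) = -3/2.

Answer: -3/2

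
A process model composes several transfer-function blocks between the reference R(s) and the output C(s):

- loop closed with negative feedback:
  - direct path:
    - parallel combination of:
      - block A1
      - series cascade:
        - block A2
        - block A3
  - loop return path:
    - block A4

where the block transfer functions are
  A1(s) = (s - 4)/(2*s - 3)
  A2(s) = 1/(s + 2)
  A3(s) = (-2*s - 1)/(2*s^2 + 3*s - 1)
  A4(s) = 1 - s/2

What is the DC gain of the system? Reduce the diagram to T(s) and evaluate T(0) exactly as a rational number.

(1) cascade A2, A3 = (-2*s - 1)/(2*s^3 + 7*s^2 + 5*s - 2)
(2) combine A1, (A2*A3) in parallel = (2*s^4 - s^3 - 27*s^2 - 18*s + 11)/(4*s^4 + 8*s^3 - 11*s^2 - 19*s + 6)
(3) apply the feedback formula to (A1+(A2*A3)), A4 = (-4*s^4 + 2*s^3 + 54*s^2 + 36*s - 22)/(2*s^5 - 13*s^4 - 41*s^3 + 58*s^2 + 85*s - 34)
DC gain: substitute s = 0 into T(s) from step 3: T(0) = -22/(-34) = 11/17.

Answer: 11/17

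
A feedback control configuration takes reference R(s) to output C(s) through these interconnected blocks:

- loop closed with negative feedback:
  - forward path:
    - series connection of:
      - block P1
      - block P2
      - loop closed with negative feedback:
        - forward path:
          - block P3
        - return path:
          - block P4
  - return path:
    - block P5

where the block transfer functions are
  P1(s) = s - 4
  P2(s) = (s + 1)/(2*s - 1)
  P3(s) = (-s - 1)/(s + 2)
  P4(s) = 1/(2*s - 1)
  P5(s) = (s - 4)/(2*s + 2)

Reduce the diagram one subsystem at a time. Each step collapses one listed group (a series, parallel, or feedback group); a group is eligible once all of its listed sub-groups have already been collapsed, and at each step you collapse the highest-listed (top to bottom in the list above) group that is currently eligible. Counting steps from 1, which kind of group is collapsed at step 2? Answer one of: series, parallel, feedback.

Step 1: collapse the loop (P3 forward, P4 return)
Step 2: multiply P1, P2, [P3/(1+P3*P4)] (series)
Step 3: feedback reduction of (P1*P2*[P3/(1+P3*P4)]), P5
So the answer for step 2 is series.

Final answer: series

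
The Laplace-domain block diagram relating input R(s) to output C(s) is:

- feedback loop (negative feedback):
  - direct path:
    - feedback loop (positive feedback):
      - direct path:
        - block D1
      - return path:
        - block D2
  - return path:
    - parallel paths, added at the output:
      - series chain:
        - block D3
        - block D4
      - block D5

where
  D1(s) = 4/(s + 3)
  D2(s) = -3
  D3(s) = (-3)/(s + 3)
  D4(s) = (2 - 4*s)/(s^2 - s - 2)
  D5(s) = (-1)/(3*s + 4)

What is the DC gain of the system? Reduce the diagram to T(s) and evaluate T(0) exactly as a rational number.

First reduce the diagram to T(s).

(1) collapse the loop (D1 forward, D2 return), giving 4/(s + 15)
(2) multiply D3, D4 (series), giving (12*s - 6)/(s^3 + 2*s^2 - 5*s - 6)
(3) parallel reduction of (D3*D4), D5, giving (-s^3 + 34*s^2 + 35*s - 18)/(3*s^4 + 10*s^3 - 7*s^2 - 38*s - 24)
(4) reduce the feedback loop with forward [D1/(1-D1*D2)] and return ((D3*D4)+D5), giving (12*s^4 + 40*s^3 - 28*s^2 - 152*s - 96)/(3*s^5 + 55*s^4 + 139*s^3 - 7*s^2 - 454*s - 432)
The step-4 result is T(s). Setting s = 0: T(0) = -96/(-432) = 2/9.

Answer: 2/9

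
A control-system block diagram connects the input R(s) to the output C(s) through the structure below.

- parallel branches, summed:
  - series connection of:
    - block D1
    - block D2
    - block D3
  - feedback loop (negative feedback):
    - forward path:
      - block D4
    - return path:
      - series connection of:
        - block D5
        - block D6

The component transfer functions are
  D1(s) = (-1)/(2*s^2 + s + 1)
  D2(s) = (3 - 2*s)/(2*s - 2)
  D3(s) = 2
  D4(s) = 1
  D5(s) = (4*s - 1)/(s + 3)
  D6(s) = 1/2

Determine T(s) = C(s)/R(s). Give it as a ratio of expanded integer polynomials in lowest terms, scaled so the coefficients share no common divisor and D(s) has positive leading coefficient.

(1) multiply D1, D2, D3 (series); result (2*s - 3)/(2*s^3 - s^2 - 1)
(2) combine D5, D6 in series; result (4*s - 1)/(2*s + 6)
(3) close the feedback loop around D4, (D5*D6); result (2*s + 6)/(6*s + 5)
(4) reduce the parallel group (D1*D2*D3), [D4/(1+D4*(D5*D6))], which is the overall transfer function T(s) = C(s)/R(s) in lowest terms

Hence the answer: (4*s^4 + 10*s^3 + 6*s^2 - 10*s - 21)/(12*s^4 + 4*s^3 - 5*s^2 - 6*s - 5)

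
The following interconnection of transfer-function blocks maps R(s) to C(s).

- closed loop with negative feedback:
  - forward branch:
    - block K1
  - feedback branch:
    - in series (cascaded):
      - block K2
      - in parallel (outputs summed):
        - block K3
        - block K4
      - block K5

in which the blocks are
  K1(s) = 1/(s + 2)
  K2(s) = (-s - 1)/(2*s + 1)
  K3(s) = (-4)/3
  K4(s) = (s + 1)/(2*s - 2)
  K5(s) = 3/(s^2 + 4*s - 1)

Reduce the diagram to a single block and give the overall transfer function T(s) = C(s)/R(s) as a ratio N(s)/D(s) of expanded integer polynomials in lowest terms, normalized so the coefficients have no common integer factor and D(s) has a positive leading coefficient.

1. add K3, K4 (parallel) gives (11 - 5*s)/(6*s - 6)
2. cascade K2, (K3+K4), K5 gives (5*s^2 - 6*s - 11)/(4*s^4 + 14*s^3 - 14*s^2 - 6*s + 2)
3. feedback reduction of K1, (K2*(K3+K4)*K5), giving the overall T(s)

Hence the answer: (4*s^4 + 14*s^3 - 14*s^2 - 6*s + 2)/(4*s^5 + 22*s^4 + 14*s^3 - 29*s^2 - 16*s - 7)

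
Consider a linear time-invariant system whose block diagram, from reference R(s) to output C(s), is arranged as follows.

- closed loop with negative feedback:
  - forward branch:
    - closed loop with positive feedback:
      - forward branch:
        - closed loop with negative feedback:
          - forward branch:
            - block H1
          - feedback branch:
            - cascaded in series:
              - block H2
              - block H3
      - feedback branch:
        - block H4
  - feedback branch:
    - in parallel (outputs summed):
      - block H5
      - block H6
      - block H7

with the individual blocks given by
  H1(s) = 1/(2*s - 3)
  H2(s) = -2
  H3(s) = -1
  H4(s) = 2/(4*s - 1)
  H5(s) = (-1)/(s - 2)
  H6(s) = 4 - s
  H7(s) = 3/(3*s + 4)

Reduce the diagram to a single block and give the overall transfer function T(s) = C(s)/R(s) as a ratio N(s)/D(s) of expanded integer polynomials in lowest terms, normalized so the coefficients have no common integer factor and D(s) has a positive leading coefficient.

Step 1 - multiply H2, H3 (series) = 2
Step 2 - apply the feedback formula to H1, (H2*H3) = 1/(2*s - 1)
Step 3 - feedback reduction of [H1/(1+H1*(H2*H3))], H4 = (4*s - 1)/(8*s^2 - 6*s - 1)
Step 4 - reduce the parallel group H5, H6, H7 = (-3*s^3 + 14*s^2 - 42)/(3*s^2 - 2*s - 8)
Step 5 - close the feedback loop around [[H1/(1+H1*(H2*H3))]/(1-[H1/(1+H1*(H2*H3))]*H4)], (H5+H6+H7), which is the overall transfer function T(s) = C(s)/R(s) in lowest terms

Final answer: (12*s^3 - 11*s^2 - 30*s + 8)/(12*s^4 + 25*s^3 - 69*s^2 - 118*s + 50)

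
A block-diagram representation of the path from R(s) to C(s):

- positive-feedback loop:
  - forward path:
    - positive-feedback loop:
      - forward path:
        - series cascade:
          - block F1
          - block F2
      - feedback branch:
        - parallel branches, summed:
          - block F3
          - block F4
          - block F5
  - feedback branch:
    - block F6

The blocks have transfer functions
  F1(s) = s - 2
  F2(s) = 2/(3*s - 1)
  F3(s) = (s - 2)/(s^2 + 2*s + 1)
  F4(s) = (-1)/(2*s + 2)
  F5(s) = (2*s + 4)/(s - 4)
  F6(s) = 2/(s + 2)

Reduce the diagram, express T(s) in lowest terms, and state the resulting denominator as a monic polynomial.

1. combine F1, F2 in series = (2*s - 4)/(3*s - 1)
2. parallel reduction of F3, F4, F5 = (4*s^3 + 17*s^2 + 11*s + 28)/(2*s^3 - 4*s^2 - 14*s - 8)
3. feedback reduction of (F1*F2), (F3+F4+F5) = (-2*s^4 + 8*s^3 + 6*s^2 - 20*s - 16)/(s^4 + 16*s^3 - 4*s^2 + 11*s - 60)
4. apply the feedback formula to [(F1*F2)/(1-(F1*F2)*(F3+F4+F5))], F6 = (-2*s^5 + 4*s^4 + 22*s^3 - 8*s^2 - 56*s - 32)/(s^5 + 22*s^4 + 12*s^3 - 9*s^2 + 2*s - 88)
No further cancellation is possible in the step-4 result, so that is T(s). Its denominator is already monic.

Therefore the answer is s^5 + 22*s^4 + 12*s^3 - 9*s^2 + 2*s - 88.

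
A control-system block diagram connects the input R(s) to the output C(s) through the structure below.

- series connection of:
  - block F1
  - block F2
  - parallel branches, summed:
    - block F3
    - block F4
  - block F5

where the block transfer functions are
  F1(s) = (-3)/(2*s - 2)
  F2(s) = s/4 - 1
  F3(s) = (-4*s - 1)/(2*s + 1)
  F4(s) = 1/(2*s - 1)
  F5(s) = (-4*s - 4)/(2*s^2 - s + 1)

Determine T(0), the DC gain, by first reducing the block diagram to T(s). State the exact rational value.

Step 1: reduce the parallel group F3, F4 -> (-8*s^2 + 4*s + 2)/(4*s^2 - 1)
Step 2: series reduction of F1, F2, (F3+F4), F5 -> (-12*s^4 + 42*s^3 + 33*s^2 - 33*s - 12)/(8*s^5 - 12*s^4 + 6*s^3 - s^2 - 2*s + 1)
DC gain: substitute s = 0 into T(s) from step 2: T(0) = -12/1 = -12.

Answer: -12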